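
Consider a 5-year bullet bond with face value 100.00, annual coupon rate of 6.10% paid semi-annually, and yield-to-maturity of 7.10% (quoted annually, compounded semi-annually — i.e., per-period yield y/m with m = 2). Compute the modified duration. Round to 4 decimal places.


Answer: Modified duration = 4.2184

Derivation:
Coupon per period c = face * coupon_rate / m = 3.050000
Periods per year m = 2; per-period yield y/m = 0.035500
Number of cashflows N = 10
Cashflows (t years, CF_t, discount factor 1/(1+y/m)^(m*t), PV):
  t = 0.5000: CF_t = 3.050000, DF = 0.965717, PV = 2.945437
  t = 1.0000: CF_t = 3.050000, DF = 0.932609, PV = 2.844459
  t = 1.5000: CF_t = 3.050000, DF = 0.900637, PV = 2.746942
  t = 2.0000: CF_t = 3.050000, DF = 0.869760, PV = 2.652769
  t = 2.5000: CF_t = 3.050000, DF = 0.839942, PV = 2.561824
  t = 3.0000: CF_t = 3.050000, DF = 0.811147, PV = 2.473997
  t = 3.5000: CF_t = 3.050000, DF = 0.783338, PV = 2.389181
  t = 4.0000: CF_t = 3.050000, DF = 0.756483, PV = 2.307273
  t = 4.5000: CF_t = 3.050000, DF = 0.730549, PV = 2.228173
  t = 5.0000: CF_t = 103.050000, DF = 0.705503, PV = 72.702101
Price P = sum_t PV_t = 95.852157
First compute Macaulay numerator sum_t t * PV_t:
  t * PV_t at t = 0.5000: 1.472718
  t * PV_t at t = 1.0000: 2.844459
  t * PV_t at t = 1.5000: 4.120413
  t * PV_t at t = 2.0000: 5.305538
  t * PV_t at t = 2.5000: 6.404560
  t * PV_t at t = 3.0000: 7.421992
  t * PV_t at t = 3.5000: 8.362135
  t * PV_t at t = 4.0000: 9.229093
  t * PV_t at t = 4.5000: 10.026779
  t * PV_t at t = 5.0000: 363.510507
Macaulay duration D = 418.698194 / 95.852157 = 4.368167
Modified duration = D / (1 + y/m) = 4.368167 / (1 + 0.035500) = 4.218413


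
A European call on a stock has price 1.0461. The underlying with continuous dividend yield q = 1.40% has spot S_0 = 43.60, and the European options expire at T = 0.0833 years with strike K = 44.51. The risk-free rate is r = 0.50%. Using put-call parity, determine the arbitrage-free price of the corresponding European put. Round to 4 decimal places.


Answer: Put price = 1.9884

Derivation:
Put-call parity: C - P = S_0 * exp(-qT) - K * exp(-rT).
S_0 * exp(-qT) = 43.6000 * 0.99883448 = 43.54918332
K * exp(-rT) = 44.5100 * 0.99958359 = 44.49146545
P = C - S*exp(-qT) + K*exp(-rT)
P = 1.0461 - 43.54918332 + 44.49146545 = 1.9884


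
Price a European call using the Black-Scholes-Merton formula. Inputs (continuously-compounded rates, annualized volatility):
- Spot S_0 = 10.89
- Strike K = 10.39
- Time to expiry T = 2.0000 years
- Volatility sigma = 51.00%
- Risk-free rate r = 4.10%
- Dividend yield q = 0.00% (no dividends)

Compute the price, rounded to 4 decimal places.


d1 = (ln(S/K) + (r - q + 0.5*sigma^2) * T) / (sigma * sqrt(T)) = 0.53948245
d2 = d1 - sigma * sqrt(T) = -0.18176647
exp(-rT) = 0.92127196; exp(-qT) = 1.00000000
C = S_0 * exp(-qT) * N(d1) - K * exp(-rT) * N(d2)
N(d1) = 0.70522300; N(d2) = 0.42788300
C = 10.8900 * 1.00000000 * 0.70522300 - 10.3900 * 0.92127196 * 0.42788300 = 3.5842

Answer: Price = 3.5842


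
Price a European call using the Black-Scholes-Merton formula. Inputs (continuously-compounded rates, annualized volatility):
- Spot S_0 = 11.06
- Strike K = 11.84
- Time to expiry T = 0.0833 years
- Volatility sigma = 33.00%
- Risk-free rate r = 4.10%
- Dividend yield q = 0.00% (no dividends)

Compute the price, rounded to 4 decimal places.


Answer: Price = 0.1608

Derivation:
d1 = (ln(S/K) + (r - q + 0.5*sigma^2) * T) / (sigma * sqrt(T)) = -0.63203785
d2 = d1 - sigma * sqrt(T) = -0.72728159
exp(-rT) = 0.99659053; exp(-qT) = 1.00000000
C = S_0 * exp(-qT) * N(d1) - K * exp(-rT) * N(d2)
N(d1) = 0.26368107; N(d2) = 0.23352674
C = 11.0600 * 1.00000000 * 0.26368107 - 11.8400 * 0.99659053 * 0.23352674 = 0.1608


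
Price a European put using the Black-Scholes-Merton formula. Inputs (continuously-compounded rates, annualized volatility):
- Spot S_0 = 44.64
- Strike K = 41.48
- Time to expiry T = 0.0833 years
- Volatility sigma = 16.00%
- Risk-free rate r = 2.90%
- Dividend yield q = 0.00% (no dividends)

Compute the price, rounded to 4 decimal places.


d1 = (ln(S/K) + (r - q + 0.5*sigma^2) * T) / (sigma * sqrt(T)) = 1.66528587
d2 = d1 - sigma * sqrt(T) = 1.61910708
exp(-rT) = 0.99758722; exp(-qT) = 1.00000000
P = K * exp(-rT) * N(-d2) - S_0 * exp(-qT) * N(-d1)
N(-d1) = 0.04792787; N(-d2) = 0.05271211
P = 41.4800 * 0.99758722 * 0.05271211 - 44.6400 * 1.00000000 * 0.04792787 = 0.0417

Answer: Price = 0.0417


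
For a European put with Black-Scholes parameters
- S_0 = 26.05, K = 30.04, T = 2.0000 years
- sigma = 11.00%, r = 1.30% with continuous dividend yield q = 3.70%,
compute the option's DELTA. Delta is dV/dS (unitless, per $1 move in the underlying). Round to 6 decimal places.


Answer: Delta = -0.811922

Derivation:
d1 = -1.1468761505; d2 = -1.3024396423
phi(d1) = 0.2066764018; exp(-qT) = 0.9286716938; exp(-rT) = 0.9743350896
N(-d1) = 0.8742835946
Delta = -exp(-qT) * N(-d1) = -0.9286716938 * 0.8742835946 = -0.811922


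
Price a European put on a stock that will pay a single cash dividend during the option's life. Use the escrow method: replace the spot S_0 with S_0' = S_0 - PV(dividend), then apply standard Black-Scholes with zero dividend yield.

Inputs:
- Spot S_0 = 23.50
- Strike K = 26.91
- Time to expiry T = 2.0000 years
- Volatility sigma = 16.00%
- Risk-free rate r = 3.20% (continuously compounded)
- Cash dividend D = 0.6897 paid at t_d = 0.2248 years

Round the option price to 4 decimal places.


Answer: Price = 3.5889

Derivation:
PV(D) = D * exp(-r * t_d) = 0.6897 * 0.99283221 = 0.68475638
S_0' = S_0 - PV(D) = 23.5000 - 0.68475638 = 22.81524362
d1 = (ln(S_0'/K) + (r + sigma^2/2)*T) / (sigma*sqrt(T)) = -0.33352933
d2 = d1 - sigma*sqrt(T) = -0.55980350
exp(-rT) = 0.93800500
N(-d1) = 0.63063262; N(-d2) = 0.71219326
P = K * exp(-rT) * N(-d2) - S_0' * N(-d1) = 26.9100 * 0.93800500 * 0.71219326 - 22.81524362 * 0.63063262 = 3.5889


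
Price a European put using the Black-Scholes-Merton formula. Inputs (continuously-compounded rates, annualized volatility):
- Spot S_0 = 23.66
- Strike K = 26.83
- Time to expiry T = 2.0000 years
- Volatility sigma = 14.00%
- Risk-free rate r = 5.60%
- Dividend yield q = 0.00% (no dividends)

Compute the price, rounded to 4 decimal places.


d1 = (ln(S/K) + (r - q + 0.5*sigma^2) * T) / (sigma * sqrt(T)) = 0.02962370
d2 = d1 - sigma * sqrt(T) = -0.16836619
exp(-rT) = 0.89404426; exp(-qT) = 1.00000000
P = K * exp(-rT) * N(-d2) - S_0 * exp(-qT) * N(-d1)
N(-d1) = 0.48818358; N(-d2) = 0.56685240
P = 26.8300 * 0.89404426 * 0.56685240 - 23.6600 * 1.00000000 * 0.48818358 = 2.0468

Answer: Price = 2.0468


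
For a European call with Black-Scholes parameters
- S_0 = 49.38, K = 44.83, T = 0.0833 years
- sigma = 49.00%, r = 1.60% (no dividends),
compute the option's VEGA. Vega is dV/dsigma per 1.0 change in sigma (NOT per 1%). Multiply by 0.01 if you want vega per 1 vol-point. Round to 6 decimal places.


d1 = 0.7636753219; d2 = 0.6222527990
phi(d1) = 0.2980367339; exp(-qT) = 1.0000000000; exp(-rT) = 0.9986680878
Vega = S * exp(-qT) * phi(d1) * sqrt(T) = 49.3800 * 1.0000000000 * 0.2980367339 * 0.2886173938 = 4.247598

Answer: Vega = 4.247598


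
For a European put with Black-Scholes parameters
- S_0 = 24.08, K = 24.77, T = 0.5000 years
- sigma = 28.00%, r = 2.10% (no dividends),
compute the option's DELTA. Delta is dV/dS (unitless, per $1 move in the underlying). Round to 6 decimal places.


Answer: Delta = -0.496276

Derivation:
d1 = 0.0093357133; d2 = -0.1886541854
phi(d1) = 0.3989248958; exp(-qT) = 1.0000000000; exp(-rT) = 0.9895549326
N(-d1) = 0.4962756433
Delta = -exp(-qT) * N(-d1) = -1.0000000000 * 0.4962756433 = -0.496276


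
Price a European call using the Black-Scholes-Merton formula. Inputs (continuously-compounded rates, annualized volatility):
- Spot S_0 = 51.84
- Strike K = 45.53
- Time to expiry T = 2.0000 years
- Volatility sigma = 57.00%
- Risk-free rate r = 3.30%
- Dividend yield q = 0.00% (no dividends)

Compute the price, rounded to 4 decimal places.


d1 = (ln(S/K) + (r - q + 0.5*sigma^2) * T) / (sigma * sqrt(T)) = 0.64593659
d2 = d1 - sigma * sqrt(T) = -0.16016514
exp(-rT) = 0.93613086; exp(-qT) = 1.00000000
C = S_0 * exp(-qT) * N(d1) - K * exp(-rT) * N(d2)
N(d1) = 0.74083979; N(d2) = 0.43637549
C = 51.8400 * 1.00000000 * 0.74083979 - 45.5300 * 0.93613086 * 0.43637549 = 19.8059

Answer: Price = 19.8059


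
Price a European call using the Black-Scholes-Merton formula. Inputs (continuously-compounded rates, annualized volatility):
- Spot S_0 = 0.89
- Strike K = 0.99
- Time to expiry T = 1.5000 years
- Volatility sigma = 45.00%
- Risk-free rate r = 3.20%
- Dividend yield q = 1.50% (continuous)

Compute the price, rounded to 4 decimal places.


d1 = (ln(S/K) + (r - q + 0.5*sigma^2) * T) / (sigma * sqrt(T)) = 0.12862819
d2 = d1 - sigma * sqrt(T) = -0.42250701
exp(-rT) = 0.95313379; exp(-qT) = 0.97775124
C = S_0 * exp(-qT) * N(d1) - K * exp(-rT) * N(d2)
N(d1) = 0.55117407; N(d2) = 0.33632749
C = 0.8900 * 0.97775124 * 0.55117407 - 0.9900 * 0.95313379 * 0.33632749 = 0.1623

Answer: Price = 0.1623


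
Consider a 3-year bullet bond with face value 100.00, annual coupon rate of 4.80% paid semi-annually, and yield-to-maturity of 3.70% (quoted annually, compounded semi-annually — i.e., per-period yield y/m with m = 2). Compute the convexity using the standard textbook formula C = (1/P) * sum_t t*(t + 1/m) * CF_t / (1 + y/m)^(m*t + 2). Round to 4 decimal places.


Coupon per period c = face * coupon_rate / m = 2.400000
Periods per year m = 2; per-period yield y/m = 0.018500
Number of cashflows N = 6
Cashflows (t years, CF_t, discount factor 1/(1+y/m)^(m*t), PV):
  t = 0.5000: CF_t = 2.400000, DF = 0.981836, PV = 2.356406
  t = 1.0000: CF_t = 2.400000, DF = 0.964002, PV = 2.313605
  t = 1.5000: CF_t = 2.400000, DF = 0.946492, PV = 2.271581
  t = 2.0000: CF_t = 2.400000, DF = 0.929300, PV = 2.230320
  t = 2.5000: CF_t = 2.400000, DF = 0.912420, PV = 2.189808
  t = 3.0000: CF_t = 102.400000, DF = 0.895847, PV = 91.734724
Price P = sum_t PV_t = 103.096443
Convexity numerator sum_t t*(t + 1/m) * CF_t / (1+y/m)^(m*t + 2):
  t = 0.5000: term = 1.135790
  t = 1.0000: term = 3.345479
  t = 1.5000: term = 6.569425
  t = 2.0000: term = 10.750163
  t = 2.5000: term = 15.832346
  t = 3.0000: term = 928.540795
Convexity = (1/P) * sum = 966.173998 / 103.096443 = 9.371555

Answer: Convexity = 9.3716


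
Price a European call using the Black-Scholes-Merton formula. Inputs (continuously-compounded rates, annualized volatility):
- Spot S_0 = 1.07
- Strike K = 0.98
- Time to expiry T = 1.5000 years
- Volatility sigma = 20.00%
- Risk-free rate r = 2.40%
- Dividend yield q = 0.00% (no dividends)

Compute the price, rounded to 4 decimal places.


Answer: Price = 0.1728

Derivation:
d1 = (ln(S/K) + (r - q + 0.5*sigma^2) * T) / (sigma * sqrt(T)) = 0.62813635
d2 = d1 - sigma * sqrt(T) = 0.38318738
exp(-rT) = 0.96464029; exp(-qT) = 1.00000000
C = S_0 * exp(-qT) * N(d1) - K * exp(-rT) * N(d2)
N(d1) = 0.73504269; N(d2) = 0.64920958
C = 1.0700 * 1.00000000 * 0.73504269 - 0.9800 * 0.96464029 * 0.64920958 = 0.1728


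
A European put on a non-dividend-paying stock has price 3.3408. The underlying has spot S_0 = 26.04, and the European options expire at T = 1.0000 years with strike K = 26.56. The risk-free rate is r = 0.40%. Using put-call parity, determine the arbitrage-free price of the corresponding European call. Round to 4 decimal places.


Put-call parity: C - P = S_0 * exp(-qT) - K * exp(-rT).
S_0 * exp(-qT) = 26.0400 * 1.00000000 = 26.04000000
K * exp(-rT) = 26.5600 * 0.99600799 = 26.45397220
C = P + S*exp(-qT) - K*exp(-rT)
C = 3.3408 + 26.04000000 - 26.45397220 = 2.9268

Answer: Call price = 2.9268


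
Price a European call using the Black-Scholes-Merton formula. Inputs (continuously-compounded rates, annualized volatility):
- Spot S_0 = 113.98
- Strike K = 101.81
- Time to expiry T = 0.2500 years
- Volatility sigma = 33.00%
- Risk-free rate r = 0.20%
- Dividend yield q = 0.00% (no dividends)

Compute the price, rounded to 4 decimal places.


Answer: Price = 14.8097

Derivation:
d1 = (ln(S/K) + (r - q + 0.5*sigma^2) * T) / (sigma * sqrt(T)) = 0.76986160
d2 = d1 - sigma * sqrt(T) = 0.60486160
exp(-rT) = 0.99950012; exp(-qT) = 1.00000000
C = S_0 * exp(-qT) * N(d1) - K * exp(-rT) * N(d2)
N(d1) = 0.77930900; N(d2) = 0.72736452
C = 113.9800 * 1.00000000 * 0.77930900 - 101.8100 * 0.99950012 * 0.72736452 = 14.8097


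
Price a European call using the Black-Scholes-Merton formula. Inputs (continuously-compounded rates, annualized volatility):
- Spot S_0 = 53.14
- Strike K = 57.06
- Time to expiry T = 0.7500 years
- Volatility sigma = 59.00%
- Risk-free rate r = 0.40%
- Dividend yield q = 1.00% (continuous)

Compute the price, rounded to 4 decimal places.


Answer: Price = 9.0987

Derivation:
d1 = (ln(S/K) + (r - q + 0.5*sigma^2) * T) / (sigma * sqrt(T)) = 0.10737559
d2 = d1 - sigma * sqrt(T) = -0.40357940
exp(-rT) = 0.99700450; exp(-qT) = 0.99252805
C = S_0 * exp(-qT) * N(d1) - K * exp(-rT) * N(d2)
N(d1) = 0.54275449; N(d2) = 0.34326102
C = 53.1400 * 0.99252805 * 0.54275449 - 57.0600 * 0.99700450 * 0.34326102 = 9.0987


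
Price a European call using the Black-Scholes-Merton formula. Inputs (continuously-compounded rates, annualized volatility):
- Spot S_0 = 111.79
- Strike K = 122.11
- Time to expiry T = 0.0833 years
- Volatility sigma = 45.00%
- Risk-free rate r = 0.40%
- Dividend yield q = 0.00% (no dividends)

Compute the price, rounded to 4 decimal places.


Answer: Price = 2.2496

Derivation:
d1 = (ln(S/K) + (r - q + 0.5*sigma^2) * T) / (sigma * sqrt(T)) = -0.61236659
d2 = d1 - sigma * sqrt(T) = -0.74224441
exp(-rT) = 0.99966686; exp(-qT) = 1.00000000
C = S_0 * exp(-qT) * N(d1) - K * exp(-rT) * N(d2)
N(d1) = 0.27014762; N(d2) = 0.22896963
C = 111.7900 * 1.00000000 * 0.27014762 - 122.1100 * 0.99966686 * 0.22896963 = 2.2496


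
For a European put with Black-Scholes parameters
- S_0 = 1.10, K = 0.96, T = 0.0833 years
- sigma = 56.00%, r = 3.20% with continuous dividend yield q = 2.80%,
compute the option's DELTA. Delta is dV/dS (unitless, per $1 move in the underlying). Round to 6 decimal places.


Answer: Delta = -0.177033

Derivation:
d1 = 0.9251423309; d2 = 0.7635165904
phi(d1) = 0.2600496514; exp(-qT) = 0.9976703179; exp(-rT) = 0.9973379496
N(-d1) = 0.1774459382
Delta = -exp(-qT) * N(-d1) = -0.9976703179 * 0.1774459382 = -0.177033


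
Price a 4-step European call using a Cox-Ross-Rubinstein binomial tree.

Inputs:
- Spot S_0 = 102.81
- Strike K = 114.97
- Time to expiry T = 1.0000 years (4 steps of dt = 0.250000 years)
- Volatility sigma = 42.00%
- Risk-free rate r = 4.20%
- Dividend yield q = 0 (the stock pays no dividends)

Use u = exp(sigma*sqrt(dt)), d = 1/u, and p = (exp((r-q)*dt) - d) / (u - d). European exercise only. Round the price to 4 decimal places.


Answer: Price = V(0,0) = 14.7573

Derivation:
dt = T/N = 0.250000
u = exp(sigma*sqrt(dt)) = 1.233678; d = 1/u = 0.810584
p = (exp((r-q)*dt) - d) / (u - d) = 0.472640
Discount per step: exp(-r*dt) = 0.989555
Stock lattice S(k, i) with i counting down-moves:
  k=0: S(0,0) = 102.8100
  k=1: S(1,0) = 126.8344; S(1,1) = 83.3362
  k=2: S(2,0) = 156.4729; S(2,1) = 102.8100; S(2,2) = 67.5510
  k=3: S(3,0) = 193.0371; S(3,1) = 126.8344; S(3,2) = 83.3362; S(3,3) = 54.7558
  k=4: S(4,0) = 238.1457; S(4,1) = 156.4729; S(4,2) = 102.8100; S(4,3) = 67.5510; S(4,4) = 44.3842
Terminal payoffs V(N, i) = max(S_T - K, 0):
  V(4,0) = 123.175689; V(4,1) = 41.502868; V(4,2) = 0.000000; V(4,3) = 0.000000; V(4,4) = 0.000000
Backward induction: V(k, i) = exp(-r*dt) * [p * V(k+1, i) + (1-p) * V(k+1, i+1)].
  V(3,0) = exp(-r*dt) * [p*123.175689 + (1-p)*41.502868] = 79.268013
  V(3,1) = exp(-r*dt) * [p*41.502868 + (1-p)*0.000000] = 19.411027
  V(3,2) = exp(-r*dt) * [p*0.000000 + (1-p)*0.000000] = 0.000000
  V(3,3) = exp(-r*dt) * [p*0.000000 + (1-p)*0.000000] = 0.000000
  V(2,0) = exp(-r*dt) * [p*79.268013 + (1-p)*19.411027] = 47.203586
  V(2,1) = exp(-r*dt) * [p*19.411027 + (1-p)*0.000000] = 9.078601
  V(2,2) = exp(-r*dt) * [p*0.000000 + (1-p)*0.000000] = 0.000000
  V(1,0) = exp(-r*dt) * [p*47.203586 + (1-p)*9.078601] = 26.814954
  V(1,1) = exp(-r*dt) * [p*9.078601 + (1-p)*0.000000] = 4.246091
  V(0,0) = exp(-r*dt) * [p*26.814954 + (1-p)*4.246091] = 14.757272


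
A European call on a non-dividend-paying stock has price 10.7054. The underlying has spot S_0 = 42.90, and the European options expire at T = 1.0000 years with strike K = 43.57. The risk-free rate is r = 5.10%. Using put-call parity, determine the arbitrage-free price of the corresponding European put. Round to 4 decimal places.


Answer: Put price = 9.2090

Derivation:
Put-call parity: C - P = S_0 * exp(-qT) - K * exp(-rT).
S_0 * exp(-qT) = 42.9000 * 1.00000000 = 42.90000000
K * exp(-rT) = 43.5700 * 0.95027867 = 41.40364168
P = C - S*exp(-qT) + K*exp(-rT)
P = 10.7054 - 42.90000000 + 41.40364168 = 9.2090


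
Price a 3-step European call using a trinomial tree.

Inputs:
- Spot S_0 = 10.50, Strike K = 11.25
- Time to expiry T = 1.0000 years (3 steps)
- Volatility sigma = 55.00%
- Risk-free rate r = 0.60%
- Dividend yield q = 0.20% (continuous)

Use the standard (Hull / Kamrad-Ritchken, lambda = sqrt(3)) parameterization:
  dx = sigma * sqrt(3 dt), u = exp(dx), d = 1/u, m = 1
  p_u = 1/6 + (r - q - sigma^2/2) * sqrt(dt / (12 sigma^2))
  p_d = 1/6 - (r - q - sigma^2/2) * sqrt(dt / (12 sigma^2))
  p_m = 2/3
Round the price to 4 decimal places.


dt = T/N = 0.333333; dx = sigma*sqrt(3*dt) = 0.550000
u = exp(dx) = 1.733253; d = 1/u = 0.576950
p_u = 0.122045, p_m = 0.666667, p_d = 0.211288
Discount per step: exp(-r*dt) = 0.998002
Stock lattice S(k, j) with j the centered position index:
  k=0: S(0,+0) = 10.5000
  k=1: S(1,-1) = 6.0580; S(1,+0) = 10.5000; S(1,+1) = 18.1992
  k=2: S(2,-2) = 3.4951; S(2,-1) = 6.0580; S(2,+0) = 10.5000; S(2,+1) = 18.1992; S(2,+2) = 31.5437
  k=3: S(3,-3) = 2.0165; S(3,-2) = 3.4951; S(3,-1) = 6.0580; S(3,+0) = 10.5000; S(3,+1) = 18.1992; S(3,+2) = 31.5437; S(3,+3) = 54.6733
Terminal payoffs V(N, j) = max(S_T - K, 0):
  V(3,-3) = 0.000000; V(3,-2) = 0.000000; V(3,-1) = 0.000000; V(3,+0) = 0.000000; V(3,+1) = 6.949157; V(3,+2) = 20.293743; V(3,+3) = 43.423288
Backward induction: V(k, j) = exp(-r*dt) * [p_u * V(k+1, j+1) + p_m * V(k+1, j) + p_d * V(k+1, j-1)]
  V(2,-2) = exp(-r*dt) * [p_u*0.000000 + p_m*0.000000 + p_d*0.000000] = 0.000000
  V(2,-1) = exp(-r*dt) * [p_u*0.000000 + p_m*0.000000 + p_d*0.000000] = 0.000000
  V(2,+0) = exp(-r*dt) * [p_u*6.949157 + p_m*0.000000 + p_d*0.000000] = 0.846418
  V(2,+1) = exp(-r*dt) * [p_u*20.293743 + p_m*6.949157 + p_d*0.000000] = 7.095325
  V(2,+2) = exp(-r*dt) * [p_u*43.423288 + p_m*20.293743 + p_d*6.949157] = 20.256496
  V(1,-1) = exp(-r*dt) * [p_u*0.846418 + p_m*0.000000 + p_d*0.000000] = 0.103095
  V(1,+0) = exp(-r*dt) * [p_u*7.095325 + p_m*0.846418 + p_d*0.000000] = 1.427374
  V(1,+1) = exp(-r*dt) * [p_u*20.256496 + p_m*7.095325 + p_d*0.846418] = 7.366520
  V(0,+0) = exp(-r*dt) * [p_u*7.366520 + p_m*1.427374 + p_d*0.103095] = 1.868674

Answer: Price = V(0,0) = 1.8687


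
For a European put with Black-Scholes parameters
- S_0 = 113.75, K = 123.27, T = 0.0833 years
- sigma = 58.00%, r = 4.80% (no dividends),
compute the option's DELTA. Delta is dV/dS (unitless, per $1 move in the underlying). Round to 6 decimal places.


Answer: Delta = -0.645259

Derivation:
d1 = -0.3725523650; d2 = -0.5399504534
phi(d1) = 0.3721954477; exp(-qT) = 1.0000000000; exp(-rT) = 0.9960095830
N(-d1) = 0.6452591842
Delta = -exp(-qT) * N(-d1) = -1.0000000000 * 0.6452591842 = -0.645259


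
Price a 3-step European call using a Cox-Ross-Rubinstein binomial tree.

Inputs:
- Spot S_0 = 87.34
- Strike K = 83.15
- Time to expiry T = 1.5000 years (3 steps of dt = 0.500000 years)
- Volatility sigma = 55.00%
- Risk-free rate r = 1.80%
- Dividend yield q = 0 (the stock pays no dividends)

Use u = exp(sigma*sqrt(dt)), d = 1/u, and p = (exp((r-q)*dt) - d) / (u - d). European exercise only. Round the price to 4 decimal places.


dt = T/N = 0.500000
u = exp(sigma*sqrt(dt)) = 1.475370; d = 1/u = 0.677796
p = (exp((r-q)*dt) - d) / (u - d) = 0.415315
Discount per step: exp(-r*dt) = 0.991040
Stock lattice S(k, i) with i counting down-moves:
  k=0: S(0,0) = 87.3400
  k=1: S(1,0) = 128.8588; S(1,1) = 59.1987
  k=2: S(2,0) = 190.1144; S(2,1) = 87.3400; S(2,2) = 40.1247
  k=3: S(3,0) = 280.4891; S(3,1) = 128.8588; S(3,2) = 59.1987; S(3,3) = 27.1963
Terminal payoffs V(N, i) = max(S_T - K, 0):
  V(3,0) = 197.339064; V(3,1) = 45.708806; V(3,2) = 0.000000; V(3,3) = 0.000000
Backward induction: V(k, i) = exp(-r*dt) * [p * V(k+1, i) + (1-p) * V(k+1, i+1)].
  V(2,0) = exp(-r*dt) * [p*197.339064 + (1-p)*45.708806] = 107.709395
  V(2,1) = exp(-r*dt) * [p*45.708806 + (1-p)*0.000000] = 18.813476
  V(2,2) = exp(-r*dt) * [p*0.000000 + (1-p)*0.000000] = 0.000000
  V(1,0) = exp(-r*dt) * [p*107.709395 + (1-p)*18.813476] = 55.233951
  V(1,1) = exp(-r*dt) * [p*18.813476 + (1-p)*0.000000] = 7.743516
  V(0,0) = exp(-r*dt) * [p*55.233951 + (1-p)*7.743516] = 27.220921

Answer: Price = V(0,0) = 27.2209


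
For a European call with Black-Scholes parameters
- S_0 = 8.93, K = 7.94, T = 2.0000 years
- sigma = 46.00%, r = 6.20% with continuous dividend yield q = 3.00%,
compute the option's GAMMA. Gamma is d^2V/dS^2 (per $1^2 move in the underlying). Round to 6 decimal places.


Answer: Gamma = 0.053881

Derivation:
d1 = 0.6042736556; d2 = -0.0462645830
phi(d1) = 0.3323682099; exp(-qT) = 0.9417645336; exp(-rT) = 0.8833798409
Gamma = exp(-qT) * phi(d1) / (S * sigma * sqrt(T)) = 0.9417645336 * 0.3323682099 / (8.9300 * 0.4600 * 1.4142135624) = 0.053881


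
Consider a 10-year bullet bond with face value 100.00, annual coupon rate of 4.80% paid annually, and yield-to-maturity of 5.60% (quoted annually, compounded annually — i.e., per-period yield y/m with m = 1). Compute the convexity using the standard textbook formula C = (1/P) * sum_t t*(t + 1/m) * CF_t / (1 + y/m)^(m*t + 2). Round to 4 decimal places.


Coupon per period c = face * coupon_rate / m = 4.800000
Periods per year m = 1; per-period yield y/m = 0.056000
Number of cashflows N = 10
Cashflows (t years, CF_t, discount factor 1/(1+y/m)^(m*t), PV):
  t = 1.0000: CF_t = 4.800000, DF = 0.946970, PV = 4.545455
  t = 2.0000: CF_t = 4.800000, DF = 0.896752, PV = 4.304408
  t = 3.0000: CF_t = 4.800000, DF = 0.849197, PV = 4.076144
  t = 4.0000: CF_t = 4.800000, DF = 0.804163, PV = 3.859985
  t = 5.0000: CF_t = 4.800000, DF = 0.761518, PV = 3.655288
  t = 6.0000: CF_t = 4.800000, DF = 0.721135, PV = 3.461447
  t = 7.0000: CF_t = 4.800000, DF = 0.682893, PV = 3.277886
  t = 8.0000: CF_t = 4.800000, DF = 0.646679, PV = 3.104058
  t = 9.0000: CF_t = 4.800000, DF = 0.612385, PV = 2.939449
  t = 10.0000: CF_t = 104.800000, DF = 0.579910, PV = 60.774599
Price P = sum_t PV_t = 93.998718
Convexity numerator sum_t t*(t + 1/m) * CF_t / (1+y/m)^(m*t + 2):
  t = 1.0000: term = 8.152287
  t = 2.0000: term = 23.159907
  t = 3.0000: term = 43.863461
  t = 4.0000: term = 69.228947
  t = 5.0000: term = 98.336572
  t = 6.0000: term = 130.370455
  t = 7.0000: term = 164.609161
  t = 8.0000: term = 200.416998
  t = 9.0000: term = 237.236029
  t = 10.0000: term = 5994.969107
Convexity = (1/P) * sum = 6970.342924 / 93.998718 = 74.153595

Answer: Convexity = 74.1536


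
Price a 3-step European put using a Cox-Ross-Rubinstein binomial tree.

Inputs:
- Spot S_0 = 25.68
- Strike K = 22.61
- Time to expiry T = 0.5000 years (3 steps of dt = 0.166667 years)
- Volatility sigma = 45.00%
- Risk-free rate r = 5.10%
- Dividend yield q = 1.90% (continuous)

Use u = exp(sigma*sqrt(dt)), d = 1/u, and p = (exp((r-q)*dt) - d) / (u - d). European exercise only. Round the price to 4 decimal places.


dt = T/N = 0.166667
u = exp(sigma*sqrt(dt)) = 1.201669; d = 1/u = 0.832176
p = (exp((r-q)*dt) - d) / (u - d) = 0.468674
Discount per step: exp(-r*dt) = 0.991536
Stock lattice S(k, i) with i counting down-moves:
  k=0: S(0,0) = 25.6800
  k=1: S(1,0) = 30.8589; S(1,1) = 21.3703
  k=2: S(2,0) = 37.0822; S(2,1) = 25.6800; S(2,2) = 17.7838
  k=3: S(3,0) = 44.5605; S(3,1) = 30.8589; S(3,2) = 21.3703; S(3,3) = 14.7993
Terminal payoffs V(N, i) = max(K - S_T, 0):
  V(3,0) = 0.000000; V(3,1) = 0.000000; V(3,2) = 1.239729; V(3,3) = 7.810738
Backward induction: V(k, i) = exp(-r*dt) * [p * V(k+1, i) + (1-p) * V(k+1, i+1)].
  V(2,0) = exp(-r*dt) * [p*0.000000 + (1-p)*0.000000] = 0.000000
  V(2,1) = exp(-r*dt) * [p*0.000000 + (1-p)*1.239729] = 0.653126
  V(2,2) = exp(-r*dt) * [p*1.239729 + (1-p)*7.810738] = 4.691037
  V(1,0) = exp(-r*dt) * [p*0.000000 + (1-p)*0.653126] = 0.344086
  V(1,1) = exp(-r*dt) * [p*0.653126 + (1-p)*4.691037] = 2.774887
  V(0,0) = exp(-r*dt) * [p*0.344086 + (1-p)*2.774887] = 1.621791

Answer: Price = V(0,0) = 1.6218


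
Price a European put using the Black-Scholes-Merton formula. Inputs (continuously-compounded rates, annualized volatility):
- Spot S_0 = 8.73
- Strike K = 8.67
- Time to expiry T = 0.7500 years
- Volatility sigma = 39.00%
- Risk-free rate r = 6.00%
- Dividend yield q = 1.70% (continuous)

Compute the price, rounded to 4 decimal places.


d1 = (ln(S/K) + (r - q + 0.5*sigma^2) * T) / (sigma * sqrt(T)) = 0.28477899
d2 = d1 - sigma * sqrt(T) = -0.05297091
exp(-rT) = 0.95599748; exp(-qT) = 0.98733094
P = K * exp(-rT) * N(-d2) - S_0 * exp(-qT) * N(-d1)
N(-d1) = 0.38790673; N(-d2) = 0.52112246
P = 8.6700 * 0.95599748 * 0.52112246 - 8.7300 * 0.98733094 * 0.38790673 = 0.9758

Answer: Price = 0.9758


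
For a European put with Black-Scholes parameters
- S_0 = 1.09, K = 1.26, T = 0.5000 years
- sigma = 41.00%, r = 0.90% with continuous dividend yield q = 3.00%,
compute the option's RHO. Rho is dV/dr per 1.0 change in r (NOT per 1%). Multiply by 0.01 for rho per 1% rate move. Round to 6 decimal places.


Answer: Rho = -0.471692

Derivation:
d1 = -0.3911819045; d2 = -0.6810956848
phi(d1) = 0.3695570420; exp(-qT) = 0.9851119396; exp(-rT) = 0.9955101098
N(-d2) = 0.7520945263
Rho = -K*T*exp(-rT)*N(-d2) = -1.2600 * 0.5000 * 0.9955101098 * 0.7520945263 = -0.471692


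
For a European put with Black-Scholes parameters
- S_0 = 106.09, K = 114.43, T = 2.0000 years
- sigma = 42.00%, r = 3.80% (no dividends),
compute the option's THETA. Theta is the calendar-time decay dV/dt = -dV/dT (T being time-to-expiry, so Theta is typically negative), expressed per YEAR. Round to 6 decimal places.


d1 = 0.2975311860; d2 = -0.2964385102
phi(d1) = 0.3816692296; exp(-qT) = 1.0000000000; exp(-rT) = 0.9268162066
Theta = -S*exp(-qT)*phi(d1)*sigma/(2*sqrt(T)) + r*K*exp(-rT)*N(-d2) - q*S*exp(-qT)*N(-d1)
N(-d1) = 0.3830305012; N(-d2) = 0.6165523904; sqrt(T) = 1.4142135624
Term 1 = -106.0900 * 1.0000000000 * 0.3816692296 * 0.4200 / (2 * 1.4142135624) = -6.0126495923
Term 2 = 0.0380 * 114.4300 * 0.9268162066 * 0.6165523904 = 2.4847751772
Term 3 = 0 (no dividend yield, q = 0)
Theta = -6.0126495923 + (2.4847751772) + (0.0000000000) = -3.527874

Answer: Theta = -3.527874


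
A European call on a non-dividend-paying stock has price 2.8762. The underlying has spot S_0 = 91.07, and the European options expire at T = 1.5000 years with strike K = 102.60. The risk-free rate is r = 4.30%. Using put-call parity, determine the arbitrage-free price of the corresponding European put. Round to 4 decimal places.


Answer: Put price = 7.9974

Derivation:
Put-call parity: C - P = S_0 * exp(-qT) - K * exp(-rT).
S_0 * exp(-qT) = 91.0700 * 1.00000000 = 91.07000000
K * exp(-rT) = 102.6000 * 0.93753611 = 96.19120532
P = C - S*exp(-qT) + K*exp(-rT)
P = 2.8762 - 91.07000000 + 96.19120532 = 7.9974


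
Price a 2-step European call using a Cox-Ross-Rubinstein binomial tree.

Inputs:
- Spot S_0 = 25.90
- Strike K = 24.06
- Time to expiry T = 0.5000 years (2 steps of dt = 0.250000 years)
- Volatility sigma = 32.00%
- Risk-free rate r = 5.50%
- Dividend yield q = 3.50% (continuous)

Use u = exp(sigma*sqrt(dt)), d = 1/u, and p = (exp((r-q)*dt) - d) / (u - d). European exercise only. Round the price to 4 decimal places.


dt = T/N = 0.250000
u = exp(sigma*sqrt(dt)) = 1.173511; d = 1/u = 0.852144
p = (exp((r-q)*dt) - d) / (u - d) = 0.475683
Discount per step: exp(-r*dt) = 0.986344
Stock lattice S(k, i) with i counting down-moves:
  k=0: S(0,0) = 25.9000
  k=1: S(1,0) = 30.3939; S(1,1) = 22.0705
  k=2: S(2,0) = 35.6676; S(2,1) = 25.9000; S(2,2) = 18.8073
Terminal payoffs V(N, i) = max(S_T - K, 0):
  V(2,0) = 11.607609; V(2,1) = 1.840000; V(2,2) = 0.000000
Backward induction: V(k, i) = exp(-r*dt) * [p * V(k+1, i) + (1-p) * V(k+1, i+1)].
  V(1,0) = exp(-r*dt) * [p*11.607609 + (1-p)*1.840000] = 6.397706
  V(1,1) = exp(-r*dt) * [p*1.840000 + (1-p)*0.000000] = 0.863304
  V(0,0) = exp(-r*dt) * [p*6.397706 + (1-p)*0.863304] = 3.448182

Answer: Price = V(0,0) = 3.4482


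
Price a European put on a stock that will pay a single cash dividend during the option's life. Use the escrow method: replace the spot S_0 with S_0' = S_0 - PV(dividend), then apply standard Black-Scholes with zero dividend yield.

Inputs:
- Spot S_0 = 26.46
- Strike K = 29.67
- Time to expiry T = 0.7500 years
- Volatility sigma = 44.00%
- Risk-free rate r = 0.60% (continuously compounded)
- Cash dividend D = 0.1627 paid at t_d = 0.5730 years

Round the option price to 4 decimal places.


PV(D) = D * exp(-r * t_d) = 0.1627 * 0.99656790 = 0.16214160
S_0' = S_0 - PV(D) = 26.4600 - 0.16214160 = 26.29785840
d1 = (ln(S_0'/K) + (r + sigma^2/2)*T) / (sigma*sqrt(T)) = -0.11428630
d2 = d1 - sigma*sqrt(T) = -0.49533747
exp(-rT) = 0.99551011
N(-d1) = 0.54549458; N(-d2) = 0.68981904
P = K * exp(-rT) * N(-d2) - S_0' * N(-d1) = 29.6700 * 0.99551011 * 0.68981904 - 26.29785840 * 0.54549458 = 6.0297

Answer: Price = 6.0297


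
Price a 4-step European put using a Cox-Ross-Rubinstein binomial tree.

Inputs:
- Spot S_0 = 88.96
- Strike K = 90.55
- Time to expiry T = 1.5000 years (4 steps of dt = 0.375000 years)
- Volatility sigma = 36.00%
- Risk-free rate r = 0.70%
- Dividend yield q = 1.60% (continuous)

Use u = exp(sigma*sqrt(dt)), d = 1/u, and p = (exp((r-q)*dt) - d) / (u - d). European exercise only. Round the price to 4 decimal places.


dt = T/N = 0.375000
u = exp(sigma*sqrt(dt)) = 1.246643; d = 1/u = 0.802154
p = (exp((r-q)*dt) - d) / (u - d) = 0.437528
Discount per step: exp(-r*dt) = 0.997378
Stock lattice S(k, i) with i counting down-moves:
  k=0: S(0,0) = 88.9600
  k=1: S(1,0) = 110.9013; S(1,1) = 71.3597
  k=2: S(2,0) = 138.2543; S(2,1) = 88.9600; S(2,2) = 57.2415
  k=3: S(3,0) = 172.3538; S(3,1) = 110.9013; S(3,2) = 71.3597; S(3,3) = 45.9165
  k=4: S(4,0) = 214.8635; S(4,1) = 138.2543; S(4,2) = 88.9600; S(4,3) = 57.2415; S(4,4) = 36.8321
Terminal payoffs V(N, i) = max(K - S_T, 0):
  V(4,0) = 0.000000; V(4,1) = 0.000000; V(4,2) = 1.590000; V(4,3) = 33.308528; V(4,4) = 53.717871
Backward induction: V(k, i) = exp(-r*dt) * [p * V(k+1, i) + (1-p) * V(k+1, i+1)].
  V(3,0) = exp(-r*dt) * [p*0.000000 + (1-p)*0.000000] = 0.000000
  V(3,1) = exp(-r*dt) * [p*0.000000 + (1-p)*1.590000] = 0.891985
  V(3,2) = exp(-r*dt) * [p*1.590000 + (1-p)*33.308528] = 19.379832
  V(3,3) = exp(-r*dt) * [p*33.308528 + (1-p)*53.717871] = 44.670789
  V(2,0) = exp(-r*dt) * [p*0.000000 + (1-p)*0.891985] = 0.500401
  V(2,1) = exp(-r*dt) * [p*0.891985 + (1-p)*19.379832] = 11.261274
  V(2,2) = exp(-r*dt) * [p*19.379832 + (1-p)*44.670789] = 33.517179
  V(1,0) = exp(-r*dt) * [p*0.500401 + (1-p)*11.261274] = 6.535907
  V(1,1) = exp(-r*dt) * [p*11.261274 + (1-p)*33.517179] = 23.717249
  V(0,0) = exp(-r*dt) * [p*6.535907 + (1-p)*23.717249] = 16.157455

Answer: Price = V(0,0) = 16.1575


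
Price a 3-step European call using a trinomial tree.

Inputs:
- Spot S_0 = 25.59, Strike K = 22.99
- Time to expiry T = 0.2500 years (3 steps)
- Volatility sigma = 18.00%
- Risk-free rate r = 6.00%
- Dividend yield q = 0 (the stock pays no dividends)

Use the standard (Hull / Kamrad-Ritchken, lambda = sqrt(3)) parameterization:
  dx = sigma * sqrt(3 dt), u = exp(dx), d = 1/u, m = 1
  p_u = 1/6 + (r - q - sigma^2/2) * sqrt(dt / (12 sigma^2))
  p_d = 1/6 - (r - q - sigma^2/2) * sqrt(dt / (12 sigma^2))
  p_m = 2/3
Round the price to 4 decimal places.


Answer: Price = V(0,0) = 3.0206

Derivation:
dt = T/N = 0.083333; dx = sigma*sqrt(3*dt) = 0.090000
u = exp(dx) = 1.094174; d = 1/u = 0.913931
p_u = 0.186944, p_m = 0.666667, p_d = 0.146389
Discount per step: exp(-r*dt) = 0.995012
Stock lattice S(k, j) with j the centered position index:
  k=0: S(0,+0) = 25.5900
  k=1: S(1,-1) = 23.3875; S(1,+0) = 25.5900; S(1,+1) = 27.9999
  k=2: S(2,-2) = 21.3746; S(2,-1) = 23.3875; S(2,+0) = 25.5900; S(2,+1) = 27.9999; S(2,+2) = 30.6368
  k=3: S(3,-3) = 19.5349; S(3,-2) = 21.3746; S(3,-1) = 23.3875; S(3,+0) = 25.5900; S(3,+1) = 27.9999; S(3,+2) = 30.6368; S(3,+3) = 33.5220
Terminal payoffs V(N, j) = max(S_T - K, 0):
  V(3,-3) = 0.000000; V(3,-2) = 0.000000; V(3,-1) = 0.397499; V(3,+0) = 2.600000; V(3,+1) = 5.009920; V(3,+2) = 7.646792; V(3,+3) = 10.531990
Backward induction: V(k, j) = exp(-r*dt) * [p_u * V(k+1, j+1) + p_m * V(k+1, j) + p_d * V(k+1, j-1)]
  V(2,-2) = exp(-r*dt) * [p_u*0.397499 + p_m*0.000000 + p_d*0.000000] = 0.073940
  V(2,-1) = exp(-r*dt) * [p_u*2.600000 + p_m*0.397499 + p_d*0.000000] = 0.747309
  V(2,+0) = exp(-r*dt) * [p_u*5.009920 + p_m*2.600000 + p_d*0.397499] = 2.714493
  V(2,+1) = exp(-r*dt) * [p_u*7.646792 + p_m*5.009920 + p_d*2.600000] = 5.124397
  V(2,+2) = exp(-r*dt) * [p_u*10.531990 + p_m*7.646792 + p_d*5.009920] = 7.761252
  V(1,-1) = exp(-r*dt) * [p_u*2.714493 + p_m*0.747309 + p_d*0.073940] = 1.011420
  V(1,+0) = exp(-r*dt) * [p_u*5.124397 + p_m*2.714493 + p_d*0.747309] = 2.862688
  V(1,+1) = exp(-r*dt) * [p_u*7.761252 + p_m*5.124397 + p_d*2.714493] = 5.238302
  V(0,+0) = exp(-r*dt) * [p_u*5.238302 + p_m*2.862688 + p_d*1.011420] = 3.020650


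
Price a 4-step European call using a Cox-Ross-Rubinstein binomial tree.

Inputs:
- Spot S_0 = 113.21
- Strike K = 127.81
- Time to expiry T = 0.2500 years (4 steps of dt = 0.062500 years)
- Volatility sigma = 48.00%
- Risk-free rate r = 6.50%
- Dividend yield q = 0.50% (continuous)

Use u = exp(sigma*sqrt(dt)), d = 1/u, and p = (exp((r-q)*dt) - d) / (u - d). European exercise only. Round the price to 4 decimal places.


Answer: Price = V(0,0) = 6.7532

Derivation:
dt = T/N = 0.062500
u = exp(sigma*sqrt(dt)) = 1.127497; d = 1/u = 0.886920
p = (exp((r-q)*dt) - d) / (u - d) = 0.485653
Discount per step: exp(-r*dt) = 0.995946
Stock lattice S(k, i) with i counting down-moves:
  k=0: S(0,0) = 113.2100
  k=1: S(1,0) = 127.6439; S(1,1) = 100.4083
  k=2: S(2,0) = 143.9181; S(2,1) = 113.2100; S(2,2) = 89.0541
  k=3: S(3,0) = 162.2672; S(3,1) = 127.6439; S(3,2) = 100.4083; S(3,3) = 78.9839
  k=4: S(4,0) = 182.9558; S(4,1) = 143.9181; S(4,2) = 113.2100; S(4,3) = 89.0541; S(4,4) = 70.0525
Terminal payoffs V(N, i) = max(S_T - K, 0):
  V(4,0) = 55.145783; V(4,1) = 16.108116; V(4,2) = 0.000000; V(4,3) = 0.000000; V(4,4) = 0.000000
Backward induction: V(k, i) = exp(-r*dt) * [p * V(k+1, i) + (1-p) * V(k+1, i+1)].
  V(3,0) = exp(-r*dt) * [p*55.145783 + (1-p)*16.108116] = 34.924697
  V(3,1) = exp(-r*dt) * [p*16.108116 + (1-p)*0.000000] = 7.791235
  V(3,2) = exp(-r*dt) * [p*0.000000 + (1-p)*0.000000] = 0.000000
  V(3,3) = exp(-r*dt) * [p*0.000000 + (1-p)*0.000000] = 0.000000
  V(2,0) = exp(-r*dt) * [p*34.924697 + (1-p)*7.791235] = 20.883664
  V(2,1) = exp(-r*dt) * [p*7.791235 + (1-p)*0.000000] = 3.768494
  V(2,2) = exp(-r*dt) * [p*0.000000 + (1-p)*0.000000] = 0.000000
  V(1,0) = exp(-r*dt) * [p*20.883664 + (1-p)*3.768494] = 12.031546
  V(1,1) = exp(-r*dt) * [p*3.768494 + (1-p)*0.000000] = 1.822760
  V(0,0) = exp(-r*dt) * [p*12.031546 + (1-p)*1.822760] = 6.753195


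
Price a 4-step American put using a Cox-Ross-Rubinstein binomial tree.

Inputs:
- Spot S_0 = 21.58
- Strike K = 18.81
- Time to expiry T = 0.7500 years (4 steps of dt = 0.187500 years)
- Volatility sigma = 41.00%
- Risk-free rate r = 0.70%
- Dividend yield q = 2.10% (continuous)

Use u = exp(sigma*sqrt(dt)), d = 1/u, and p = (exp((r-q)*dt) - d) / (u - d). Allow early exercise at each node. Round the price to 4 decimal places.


dt = T/N = 0.187500
u = exp(sigma*sqrt(dt)) = 1.194270; d = 1/u = 0.837332
p = (exp((r-q)*dt) - d) / (u - d) = 0.448388
Discount per step: exp(-r*dt) = 0.998688
Stock lattice S(k, i) with i counting down-moves:
  k=0: S(0,0) = 21.5800
  k=1: S(1,0) = 25.7723; S(1,1) = 18.0696
  k=2: S(2,0) = 30.7791; S(2,1) = 21.5800; S(2,2) = 15.1303
  k=3: S(3,0) = 36.7586; S(3,1) = 25.7723; S(3,2) = 18.0696; S(3,3) = 12.6690
  k=4: S(4,0) = 43.8997; S(4,1) = 30.7791; S(4,2) = 21.5800; S(4,3) = 15.1303; S(4,4) = 10.6082
Terminal payoffs V(N, i) = max(K - S_T, 0):
  V(4,0) = 0.000000; V(4,1) = 0.000000; V(4,2) = 0.000000; V(4,3) = 3.679743; V(4,4) = 8.201812
Backward induction: V(k, i) = exp(-r*dt) * [p * V(k+1, i) + (1-p) * V(k+1, i+1)]; then take max(V_cont, immediate exercise) for American.
  V(3,0) = exp(-r*dt) * [p*0.000000 + (1-p)*0.000000] = 0.000000; exercise = 0.000000; V(3,0) = max -> 0.000000
  V(3,1) = exp(-r*dt) * [p*0.000000 + (1-p)*0.000000] = 0.000000; exercise = 0.000000; V(3,1) = max -> 0.000000
  V(3,2) = exp(-r*dt) * [p*0.000000 + (1-p)*3.679743] = 2.027128; exercise = 0.740386; V(3,2) = max -> 2.027128
  V(3,3) = exp(-r*dt) * [p*3.679743 + (1-p)*8.201812] = 6.166073; exercise = 6.140959; V(3,3) = max -> 6.166073
  V(2,0) = exp(-r*dt) * [p*0.000000 + (1-p)*0.000000] = 0.000000; exercise = 0.000000; V(2,0) = max -> 0.000000
  V(2,1) = exp(-r*dt) * [p*0.000000 + (1-p)*2.027128] = 1.116722; exercise = 0.000000; V(2,1) = max -> 1.116722
  V(2,2) = exp(-r*dt) * [p*2.027128 + (1-p)*6.166073] = 4.304567; exercise = 3.679743; V(2,2) = max -> 4.304567
  V(1,0) = exp(-r*dt) * [p*0.000000 + (1-p)*1.116722] = 0.615189; exercise = 0.000000; V(1,0) = max -> 0.615189
  V(1,1) = exp(-r*dt) * [p*1.116722 + (1-p)*4.304567] = 2.871405; exercise = 0.740386; V(1,1) = max -> 2.871405
  V(0,0) = exp(-r*dt) * [p*0.615189 + (1-p)*2.871405] = 1.857306; exercise = 0.000000; V(0,0) = max -> 1.857306

Answer: Price = V(0,0) = 1.8573


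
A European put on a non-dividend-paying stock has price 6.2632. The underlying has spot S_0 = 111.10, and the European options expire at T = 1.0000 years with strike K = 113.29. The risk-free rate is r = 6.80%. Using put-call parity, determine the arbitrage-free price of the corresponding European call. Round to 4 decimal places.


Put-call parity: C - P = S_0 * exp(-qT) - K * exp(-rT).
S_0 * exp(-qT) = 111.1000 * 1.00000000 = 111.10000000
K * exp(-rT) = 113.2900 * 0.93426047 = 105.84236905
C = P + S*exp(-qT) - K*exp(-rT)
C = 6.2632 + 111.10000000 - 105.84236905 = 11.5208

Answer: Call price = 11.5208


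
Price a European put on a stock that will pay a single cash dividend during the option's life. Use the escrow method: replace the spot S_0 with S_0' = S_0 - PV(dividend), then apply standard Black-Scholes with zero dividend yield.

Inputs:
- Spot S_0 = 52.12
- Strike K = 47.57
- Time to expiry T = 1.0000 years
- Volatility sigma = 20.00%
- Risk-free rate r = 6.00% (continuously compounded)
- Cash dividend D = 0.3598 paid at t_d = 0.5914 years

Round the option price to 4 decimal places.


Answer: Price = 1.3189

Derivation:
PV(D) = D * exp(-r * t_d) = 0.3598 * 0.96513818 = 0.34725672
S_0' = S_0 - PV(D) = 52.1200 - 0.34725672 = 51.77274328
d1 = (ln(S_0'/K) + (r + sigma^2/2)*T) / (sigma*sqrt(T)) = 0.82330754
d2 = d1 - sigma*sqrt(T) = 0.62330754
exp(-rT) = 0.94176453
N(-d1) = 0.20516656; N(-d2) = 0.26654122
P = K * exp(-rT) * N(-d2) - S_0' * N(-d1) = 47.5700 * 0.94176453 * 0.26654122 - 51.77274328 * 0.20516656 = 1.3189


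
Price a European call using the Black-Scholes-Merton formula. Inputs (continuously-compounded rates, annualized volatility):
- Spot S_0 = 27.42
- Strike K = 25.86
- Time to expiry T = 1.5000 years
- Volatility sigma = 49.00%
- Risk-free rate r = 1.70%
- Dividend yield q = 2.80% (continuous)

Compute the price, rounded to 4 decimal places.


Answer: Price = 6.6299

Derivation:
d1 = (ln(S/K) + (r - q + 0.5*sigma^2) * T) / (sigma * sqrt(T)) = 0.37017339
d2 = d1 - sigma * sqrt(T) = -0.22995160
exp(-rT) = 0.97482238; exp(-qT) = 0.95886978
C = S_0 * exp(-qT) * N(d1) - K * exp(-rT) * N(d2)
N(d1) = 0.64437335; N(d2) = 0.40906469
C = 27.4200 * 0.95886978 * 0.64437335 - 25.8600 * 0.97482238 * 0.40906469 = 6.6299


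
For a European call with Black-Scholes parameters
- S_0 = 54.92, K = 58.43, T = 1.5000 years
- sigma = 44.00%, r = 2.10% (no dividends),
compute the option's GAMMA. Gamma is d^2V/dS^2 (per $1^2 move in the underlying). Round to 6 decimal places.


Answer: Gamma = 0.013178

Derivation:
d1 = 0.2129351163; d2 = -0.3259526271
phi(d1) = 0.3899997367; exp(-qT) = 1.0000000000; exp(-rT) = 0.9689909565
Gamma = exp(-qT) * phi(d1) / (S * sigma * sqrt(T)) = 1.0000000000 * 0.3899997367 / (54.9200 * 0.4400 * 1.2247448714) = 0.013178
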